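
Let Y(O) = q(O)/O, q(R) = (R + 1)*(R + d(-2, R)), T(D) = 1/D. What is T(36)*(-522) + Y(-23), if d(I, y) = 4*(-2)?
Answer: -2031/46 ≈ -44.152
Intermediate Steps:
d(I, y) = -8
q(R) = (1 + R)*(-8 + R) (q(R) = (R + 1)*(R - 8) = (1 + R)*(-8 + R))
Y(O) = (-8 + O**2 - 7*O)/O
T(36)*(-522) + Y(-23) = -522/36 + (-7 - 23 - 8/(-23)) = (1/36)*(-522) + (-7 - 23 - 8*(-1/23)) = -29/2 + (-7 - 23 + 8/23) = -29/2 - 682/23 = -2031/46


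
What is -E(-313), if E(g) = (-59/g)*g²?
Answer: -18467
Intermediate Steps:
E(g) = -59*g
-E(-313) = -(-59)*(-313) = -1*18467 = -18467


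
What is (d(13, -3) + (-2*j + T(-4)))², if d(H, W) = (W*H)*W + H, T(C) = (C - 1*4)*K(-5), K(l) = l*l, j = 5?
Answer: 6400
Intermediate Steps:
K(l) = l²
T(C) = -100 + 25*C (T(C) = (C - 1*4)*(-5)² = (C - 4)*25 = (-4 + C)*25 = -100 + 25*C)
d(H, W) = H + H*W² (d(H, W) = (H*W)*W + H = H*W² + H = H + H*W²)
(d(13, -3) + (-2*j + T(-4)))² = (13*(1 + (-3)²) + (-2*5 + (-100 + 25*(-4))))² = (13*(1 + 9) + (-10 + (-100 - 100)))² = (13*10 + (-10 - 200))² = (130 - 210)² = (-80)² = 6400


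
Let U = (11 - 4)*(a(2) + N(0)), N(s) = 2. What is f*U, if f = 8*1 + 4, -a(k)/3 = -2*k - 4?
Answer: 2184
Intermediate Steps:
a(k) = 12 + 6*k (a(k) = -3*(-2*k - 4) = -3*(-4 - 2*k) = 12 + 6*k)
U = 182 (U = (11 - 4)*((12 + 6*2) + 2) = 7*((12 + 12) + 2) = 7*(24 + 2) = 7*26 = 182)
f = 12 (f = 8 + 4 = 12)
f*U = 12*182 = 2184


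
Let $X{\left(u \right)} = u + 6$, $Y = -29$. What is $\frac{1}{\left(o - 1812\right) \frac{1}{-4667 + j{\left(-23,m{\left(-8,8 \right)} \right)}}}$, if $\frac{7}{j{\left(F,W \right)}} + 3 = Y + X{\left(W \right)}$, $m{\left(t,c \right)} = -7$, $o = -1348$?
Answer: $\frac{77009}{52140} \approx 1.477$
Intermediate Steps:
$X{\left(u \right)} = 6 + u$
$j{\left(F,W \right)} = \frac{7}{-26 + W}$ ($j{\left(F,W \right)} = \frac{7}{-3 + \left(-29 + \left(6 + W\right)\right)} = \frac{7}{-3 + \left(-23 + W\right)} = \frac{7}{-26 + W}$)
$\frac{1}{\left(o - 1812\right) \frac{1}{-4667 + j{\left(-23,m{\left(-8,8 \right)} \right)}}} = \frac{1}{\left(-1348 - 1812\right) \frac{1}{-4667 + \frac{7}{-26 - 7}}} = \frac{1}{\left(-3160\right) \frac{1}{-4667 + \frac{7}{-33}}} = \frac{1}{\left(-3160\right) \frac{1}{-4667 + 7 \left(- \frac{1}{33}\right)}} = \frac{1}{\left(-3160\right) \frac{1}{-4667 - \frac{7}{33}}} = \frac{1}{\left(-3160\right) \frac{1}{- \frac{154018}{33}}} = \frac{1}{\left(-3160\right) \left(- \frac{33}{154018}\right)} = \frac{1}{\frac{52140}{77009}} = \frac{77009}{52140}$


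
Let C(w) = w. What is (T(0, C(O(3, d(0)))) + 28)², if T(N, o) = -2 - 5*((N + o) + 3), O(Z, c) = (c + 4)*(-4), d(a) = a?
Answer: 8281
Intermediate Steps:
O(Z, c) = -16 - 4*c (O(Z, c) = (4 + c)*(-4) = -16 - 4*c)
T(N, o) = -17 - 5*N - 5*o (T(N, o) = -2 - 5*(3 + N + o) = -2 + (-15 - 5*N - 5*o) = -17 - 5*N - 5*o)
(T(0, C(O(3, d(0)))) + 28)² = ((-17 - 5*0 - 5*(-16 - 4*0)) + 28)² = ((-17 + 0 - 5*(-16 + 0)) + 28)² = ((-17 + 0 - 5*(-16)) + 28)² = ((-17 + 0 + 80) + 28)² = (63 + 28)² = 91² = 8281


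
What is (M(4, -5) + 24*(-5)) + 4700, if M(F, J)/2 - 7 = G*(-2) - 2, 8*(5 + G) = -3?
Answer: 9223/2 ≈ 4611.5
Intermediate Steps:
G = -43/8 (G = -5 + (1/8)*(-3) = -5 - 3/8 = -43/8 ≈ -5.3750)
M(F, J) = 63/2 (M(F, J) = 14 + 2*(-43/8*(-2) - 2) = 14 + 2*(43/4 - 2) = 14 + 2*(35/4) = 14 + 35/2 = 63/2)
(M(4, -5) + 24*(-5)) + 4700 = (63/2 + 24*(-5)) + 4700 = (63/2 - 120) + 4700 = -177/2 + 4700 = 9223/2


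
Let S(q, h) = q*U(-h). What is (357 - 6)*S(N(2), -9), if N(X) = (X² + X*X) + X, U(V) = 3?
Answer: 10530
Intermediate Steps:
N(X) = X + 2*X² (N(X) = (X² + X²) + X = 2*X² + X = X + 2*X²)
S(q, h) = 3*q (S(q, h) = q*3 = 3*q)
(357 - 6)*S(N(2), -9) = (357 - 6)*(3*(2*(1 + 2*2))) = 351*(3*(2*(1 + 4))) = 351*(3*(2*5)) = 351*(3*10) = 351*30 = 10530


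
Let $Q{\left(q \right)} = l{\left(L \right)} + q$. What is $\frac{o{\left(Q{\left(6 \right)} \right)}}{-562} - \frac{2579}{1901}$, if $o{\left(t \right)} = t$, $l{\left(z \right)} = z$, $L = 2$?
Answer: $- \frac{732303}{534181} \approx -1.3709$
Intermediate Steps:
$Q{\left(q \right)} = 2 + q$
$\frac{o{\left(Q{\left(6 \right)} \right)}}{-562} - \frac{2579}{1901} = \frac{2 + 6}{-562} - \frac{2579}{1901} = 8 \left(- \frac{1}{562}\right) - \frac{2579}{1901} = - \frac{4}{281} - \frac{2579}{1901} = - \frac{732303}{534181}$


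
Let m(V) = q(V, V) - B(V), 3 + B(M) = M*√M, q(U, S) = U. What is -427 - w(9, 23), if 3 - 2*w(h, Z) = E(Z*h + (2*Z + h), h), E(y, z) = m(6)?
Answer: -424 - 3*√6 ≈ -431.35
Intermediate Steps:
B(M) = -3 + M^(3/2) (B(M) = -3 + M*√M = -3 + M^(3/2))
m(V) = 3 + V - V^(3/2) (m(V) = V - (-3 + V^(3/2)) = V + (3 - V^(3/2)) = 3 + V - V^(3/2))
E(y, z) = 9 - 6*√6 (E(y, z) = 3 + 6 - 6^(3/2) = 3 + 6 - 6*√6 = 9 - 6*√6)
w(h, Z) = -3 + 3*√6 (w(h, Z) = 3/2 - (9 - 6*√6)/2 = 3/2 + (-9/2 + 3*√6) = -3 + 3*√6)
-427 - w(9, 23) = -427 - (-3 + 3*√6) = -427 + (3 - 3*√6) = -424 - 3*√6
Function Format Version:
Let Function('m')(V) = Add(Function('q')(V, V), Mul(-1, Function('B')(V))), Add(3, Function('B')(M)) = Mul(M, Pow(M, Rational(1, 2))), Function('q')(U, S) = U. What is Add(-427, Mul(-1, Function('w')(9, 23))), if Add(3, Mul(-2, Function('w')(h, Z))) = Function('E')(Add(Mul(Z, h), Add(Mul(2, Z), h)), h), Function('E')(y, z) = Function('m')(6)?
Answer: Add(-424, Mul(-3, Pow(6, Rational(1, 2)))) ≈ -431.35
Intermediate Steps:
Function('B')(M) = Add(-3, Pow(M, Rational(3, 2))) (Function('B')(M) = Add(-3, Mul(M, Pow(M, Rational(1, 2)))) = Add(-3, Pow(M, Rational(3, 2))))
Function('m')(V) = Add(3, V, Mul(-1, Pow(V, Rational(3, 2)))) (Function('m')(V) = Add(V, Mul(-1, Add(-3, Pow(V, Rational(3, 2))))) = Add(V, Add(3, Mul(-1, Pow(V, Rational(3, 2))))) = Add(3, V, Mul(-1, Pow(V, Rational(3, 2)))))
Function('E')(y, z) = Add(9, Mul(-6, Pow(6, Rational(1, 2)))) (Function('E')(y, z) = Add(3, 6, Mul(-1, Pow(6, Rational(3, 2)))) = Add(3, 6, Mul(-1, Mul(6, Pow(6, Rational(1, 2))))) = Add(3, 6, Mul(-6, Pow(6, Rational(1, 2)))) = Add(9, Mul(-6, Pow(6, Rational(1, 2)))))
Function('w')(h, Z) = Add(-3, Mul(3, Pow(6, Rational(1, 2)))) (Function('w')(h, Z) = Add(Rational(3, 2), Mul(Rational(-1, 2), Add(9, Mul(-6, Pow(6, Rational(1, 2)))))) = Add(Rational(3, 2), Add(Rational(-9, 2), Mul(3, Pow(6, Rational(1, 2))))) = Add(-3, Mul(3, Pow(6, Rational(1, 2)))))
Add(-427, Mul(-1, Function('w')(9, 23))) = Add(-427, Mul(-1, Add(-3, Mul(3, Pow(6, Rational(1, 2)))))) = Add(-427, Add(3, Mul(-3, Pow(6, Rational(1, 2))))) = Add(-424, Mul(-3, Pow(6, Rational(1, 2))))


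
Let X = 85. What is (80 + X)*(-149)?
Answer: -24585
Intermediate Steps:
(80 + X)*(-149) = (80 + 85)*(-149) = 165*(-149) = -24585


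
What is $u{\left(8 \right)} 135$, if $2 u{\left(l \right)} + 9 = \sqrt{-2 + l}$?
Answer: $- \frac{1215}{2} + \frac{135 \sqrt{6}}{2} \approx -442.16$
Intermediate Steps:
$u{\left(l \right)} = - \frac{9}{2} + \frac{\sqrt{-2 + l}}{2}$
$u{\left(8 \right)} 135 = \left(- \frac{9}{2} + \frac{\sqrt{-2 + 8}}{2}\right) 135 = \left(- \frac{9}{2} + \frac{\sqrt{6}}{2}\right) 135 = - \frac{1215}{2} + \frac{135 \sqrt{6}}{2}$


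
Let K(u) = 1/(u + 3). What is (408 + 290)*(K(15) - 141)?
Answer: -885413/9 ≈ -98379.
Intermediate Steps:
K(u) = 1/(3 + u)
(408 + 290)*(K(15) - 141) = (408 + 290)*(1/(3 + 15) - 141) = 698*(1/18 - 141) = 698*(-2537/18) = -885413/9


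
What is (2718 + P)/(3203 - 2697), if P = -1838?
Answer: 40/23 ≈ 1.7391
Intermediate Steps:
(2718 + P)/(3203 - 2697) = (2718 - 1838)/(3203 - 2697) = 880/506 = 880*(1/506) = 40/23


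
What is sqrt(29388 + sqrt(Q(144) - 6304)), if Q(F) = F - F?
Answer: 2*sqrt(7347 + I*sqrt(394)) ≈ 171.43 + 0.23158*I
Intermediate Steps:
Q(F) = 0
sqrt(29388 + sqrt(Q(144) - 6304)) = sqrt(29388 + sqrt(0 - 6304)) = sqrt(29388 + sqrt(-6304)) = sqrt(29388 + 4*I*sqrt(394))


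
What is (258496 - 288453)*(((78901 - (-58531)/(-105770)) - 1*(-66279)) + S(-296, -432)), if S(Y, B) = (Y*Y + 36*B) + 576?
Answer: -690172219266633/105770 ≈ -6.5252e+9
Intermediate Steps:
S(Y, B) = 576 + Y**2 + 36*B (S(Y, B) = (Y**2 + 36*B) + 576 = 576 + Y**2 + 36*B)
(258496 - 288453)*(((78901 - (-58531)/(-105770)) - 1*(-66279)) + S(-296, -432)) = (258496 - 288453)*(((78901 - (-58531)/(-105770)) - 1*(-66279)) + (576 + (-296)**2 + 36*(-432))) = -29957*(((78901 - (-58531)*(-1)/105770) + 66279) + (576 + 87616 - 15552)) = -29957*(((78901 - 1*58531/105770) + 66279) + 72640) = -29957*(((78901 - 58531/105770) + 66279) + 72640) = -29957*((8345300239/105770 + 66279) + 72640) = -29957*(15355630069/105770 + 72640) = -29957*23038762869/105770 = -690172219266633/105770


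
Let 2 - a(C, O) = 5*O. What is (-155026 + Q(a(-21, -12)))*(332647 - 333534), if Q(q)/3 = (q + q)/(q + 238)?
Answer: 3437674053/25 ≈ 1.3751e+8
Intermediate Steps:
a(C, O) = 2 - 5*O
Q(q) = 6*q/(238 + q) (Q(q) = 3*((q + q)/(q + 238)) = 3*((2*q)/(238 + q)) = 3*(2*q/(238 + q)) = 6*q/(238 + q))
(-155026 + Q(a(-21, -12)))*(332647 - 333534) = (-155026 + 6*(2 - 5*(-12))/(238 + (2 - 5*(-12))))*(332647 - 333534) = (-155026 + 6*(2 + 60)/(238 + (2 + 60)))*(-887) = (-155026 + 6*62/(238 + 62))*(-887) = (-155026 + 6*62/300)*(-887) = (-155026 + 6*62*(1/300))*(-887) = (-155026 + 31/25)*(-887) = -3875619/25*(-887) = 3437674053/25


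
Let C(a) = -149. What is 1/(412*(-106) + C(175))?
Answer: -1/43821 ≈ -2.2820e-5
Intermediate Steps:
1/(412*(-106) + C(175)) = 1/(412*(-106) - 149) = 1/(-43672 - 149) = 1/(-43821) = -1/43821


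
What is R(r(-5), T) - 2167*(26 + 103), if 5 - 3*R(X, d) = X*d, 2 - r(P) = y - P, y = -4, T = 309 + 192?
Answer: -839125/3 ≈ -2.7971e+5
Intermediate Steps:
T = 501
r(P) = 6 + P (r(P) = 2 - (-4 - P) = 2 + (4 + P) = 6 + P)
R(X, d) = 5/3 - X*d/3
R(r(-5), T) - 2167*(26 + 103) = (5/3 - 1/3*(6 - 5)*501) - 2167*(26 + 103) = (5/3 - 1/3*1*501) - 2167*129 = (5/3 - 167) - 1*279543 = -496/3 - 279543 = -839125/3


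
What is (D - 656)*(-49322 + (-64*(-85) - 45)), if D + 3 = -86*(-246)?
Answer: -900371719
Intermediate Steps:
D = 21153 (D = -3 - 86*(-246) = -3 + 21156 = 21153)
(D - 656)*(-49322 + (-64*(-85) - 45)) = (21153 - 656)*(-49322 + (-64*(-85) - 45)) = 20497*(-49322 + (5440 - 45)) = 20497*(-49322 + 5395) = 20497*(-43927) = -900371719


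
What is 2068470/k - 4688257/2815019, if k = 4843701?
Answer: -1876192529803/1515012260591 ≈ -1.2384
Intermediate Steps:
2068470/k - 4688257/2815019 = 2068470/4843701 - 4688257/2815019 = 2068470*(1/4843701) - 4688257*1/2815019 = 229830/538189 - 4688257/2815019 = -1876192529803/1515012260591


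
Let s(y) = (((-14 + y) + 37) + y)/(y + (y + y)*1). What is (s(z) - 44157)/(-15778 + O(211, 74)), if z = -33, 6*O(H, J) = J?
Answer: 4371500/1560801 ≈ 2.8008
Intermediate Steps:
O(H, J) = J/6
s(y) = (23 + 2*y)/(3*y) (s(y) = ((23 + y) + y)/(y + (2*y)*1) = (23 + 2*y)/(y + 2*y) = (23 + 2*y)/((3*y)) = (23 + 2*y)*(1/(3*y)) = (23 + 2*y)/(3*y))
(s(z) - 44157)/(-15778 + O(211, 74)) = ((⅓)*(23 + 2*(-33))/(-33) - 44157)/(-15778 + (⅙)*74) = ((⅓)*(-1/33)*(23 - 66) - 44157)/(-15778 + 37/3) = ((⅓)*(-1/33)*(-43) - 44157)/(-47297/3) = (43/99 - 44157)*(-3/47297) = -4371500/99*(-3/47297) = 4371500/1560801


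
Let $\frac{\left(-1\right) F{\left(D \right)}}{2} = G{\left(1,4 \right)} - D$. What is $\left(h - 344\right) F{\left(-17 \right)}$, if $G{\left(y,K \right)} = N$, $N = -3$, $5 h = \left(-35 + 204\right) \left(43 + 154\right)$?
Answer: $- \frac{884044}{5} \approx -1.7681 \cdot 10^{5}$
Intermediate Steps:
$h = \frac{33293}{5}$ ($h = \frac{\left(-35 + 204\right) \left(43 + 154\right)}{5} = \frac{169 \cdot 197}{5} = \frac{1}{5} \cdot 33293 = \frac{33293}{5} \approx 6658.6$)
$G{\left(y,K \right)} = -3$
$F{\left(D \right)} = 6 + 2 D$ ($F{\left(D \right)} = - 2 \left(-3 - D\right) = 6 + 2 D$)
$\left(h - 344\right) F{\left(-17 \right)} = \left(\frac{33293}{5} - 344\right) \left(6 + 2 \left(-17\right)\right) = \frac{31573 \left(6 - 34\right)}{5} = \frac{31573}{5} \left(-28\right) = - \frac{884044}{5}$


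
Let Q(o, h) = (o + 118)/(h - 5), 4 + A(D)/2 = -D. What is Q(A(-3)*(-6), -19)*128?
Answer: -2080/3 ≈ -693.33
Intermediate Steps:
A(D) = -8 - 2*D (A(D) = -8 + 2*(-D) = -8 - 2*D)
Q(o, h) = (118 + o)/(-5 + h)
Q(A(-3)*(-6), -19)*128 = ((118 + (-8 - 2*(-3))*(-6))/(-5 - 19))*128 = ((118 + (-8 + 6)*(-6))/(-24))*128 = -(118 - 2*(-6))/24*128 = -(118 + 12)/24*128 = -1/24*130*128 = -65/12*128 = -2080/3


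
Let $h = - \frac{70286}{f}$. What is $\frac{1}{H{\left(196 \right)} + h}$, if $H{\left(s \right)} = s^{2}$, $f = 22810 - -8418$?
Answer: $\frac{15614}{599792281} \approx 2.6032 \cdot 10^{-5}$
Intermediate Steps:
$f = 31228$ ($f = 22810 + 8418 = 31228$)
$h = - \frac{35143}{15614}$ ($h = - \frac{70286}{31228} = \left(-70286\right) \frac{1}{31228} = - \frac{35143}{15614} \approx -2.2507$)
$\frac{1}{H{\left(196 \right)} + h} = \frac{1}{196^{2} - \frac{35143}{15614}} = \frac{1}{38416 - \frac{35143}{15614}} = \frac{1}{\frac{599792281}{15614}} = \frac{15614}{599792281}$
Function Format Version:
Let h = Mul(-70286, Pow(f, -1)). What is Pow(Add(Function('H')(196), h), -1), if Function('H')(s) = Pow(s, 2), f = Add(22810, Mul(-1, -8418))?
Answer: Rational(15614, 599792281) ≈ 2.6032e-5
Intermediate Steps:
f = 31228 (f = Add(22810, 8418) = 31228)
h = Rational(-35143, 15614) (h = Mul(-70286, Pow(31228, -1)) = Mul(-70286, Rational(1, 31228)) = Rational(-35143, 15614) ≈ -2.2507)
Pow(Add(Function('H')(196), h), -1) = Pow(Add(Pow(196, 2), Rational(-35143, 15614)), -1) = Pow(Add(38416, Rational(-35143, 15614)), -1) = Pow(Rational(599792281, 15614), -1) = Rational(15614, 599792281)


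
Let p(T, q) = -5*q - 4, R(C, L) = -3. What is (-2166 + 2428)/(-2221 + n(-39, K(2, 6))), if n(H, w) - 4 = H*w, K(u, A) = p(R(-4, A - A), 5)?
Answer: -131/543 ≈ -0.24125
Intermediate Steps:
p(T, q) = -4 - 5*q
K(u, A) = -29 (K(u, A) = -4 - 5*5 = -4 - 25 = -29)
n(H, w) = 4 + H*w
(-2166 + 2428)/(-2221 + n(-39, K(2, 6))) = (-2166 + 2428)/(-2221 + (4 - 39*(-29))) = 262/(-2221 + (4 + 1131)) = 262/(-2221 + 1135) = 262/(-1086) = 262*(-1/1086) = -131/543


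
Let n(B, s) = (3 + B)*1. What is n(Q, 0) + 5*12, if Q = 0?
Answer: 63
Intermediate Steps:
n(B, s) = 3 + B
n(Q, 0) + 5*12 = (3 + 0) + 5*12 = 3 + 60 = 63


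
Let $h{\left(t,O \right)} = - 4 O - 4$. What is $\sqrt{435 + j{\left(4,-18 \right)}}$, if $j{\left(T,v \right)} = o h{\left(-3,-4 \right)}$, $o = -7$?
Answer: $3 \sqrt{39} \approx 18.735$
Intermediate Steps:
$h{\left(t,O \right)} = -4 - 4 O$
$j{\left(T,v \right)} = -84$ ($j{\left(T,v \right)} = - 7 \left(-4 - -16\right) = - 7 \left(-4 + 16\right) = \left(-7\right) 12 = -84$)
$\sqrt{435 + j{\left(4,-18 \right)}} = \sqrt{435 - 84} = \sqrt{351} = 3 \sqrt{39}$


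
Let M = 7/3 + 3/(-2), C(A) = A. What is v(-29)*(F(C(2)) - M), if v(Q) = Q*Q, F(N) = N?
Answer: 5887/6 ≈ 981.17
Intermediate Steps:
M = ⅚ (M = 7*(⅓) + 3*(-½) = 7/3 - 3/2 = ⅚ ≈ 0.83333)
v(Q) = Q²
v(-29)*(F(C(2)) - M) = (-29)²*(2 - 1*⅚) = 841*(2 - ⅚) = 841*(7/6) = 5887/6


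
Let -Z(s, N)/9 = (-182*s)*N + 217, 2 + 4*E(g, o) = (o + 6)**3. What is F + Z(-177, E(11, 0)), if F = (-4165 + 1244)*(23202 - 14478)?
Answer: -40995798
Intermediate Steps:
E(g, o) = -1/2 + (6 + o)**3/4 (E(g, o) = -1/2 + (o + 6)**3/4 = -1/2 + (6 + o)**3/4)
Z(s, N) = -1953 + 1638*N*s (Z(s, N) = -9*((-182*s)*N + 217) = -9*(-182*N*s + 217) = -9*(217 - 182*N*s) = -1953 + 1638*N*s)
F = -25482804 (F = -2921*8724 = -25482804)
F + Z(-177, E(11, 0)) = -25482804 + (-1953 + 1638*(-1/2 + (6 + 0)**3/4)*(-177)) = -25482804 + (-1953 + 1638*(-1/2 + (1/4)*6**3)*(-177)) = -25482804 + (-1953 + 1638*(-1/2 + (1/4)*216)*(-177)) = -25482804 + (-1953 + 1638*(-1/2 + 54)*(-177)) = -25482804 + (-1953 + 1638*(107/2)*(-177)) = -25482804 + (-1953 - 15511041) = -25482804 - 15512994 = -40995798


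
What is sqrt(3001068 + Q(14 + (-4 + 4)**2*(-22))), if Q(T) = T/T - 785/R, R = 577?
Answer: 2*sqrt(249785612039)/577 ≈ 1732.4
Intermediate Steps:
Q(T) = -208/577 (Q(T) = T/T - 785/577 = 1 - 785*1/577 = 1 - 785/577 = -208/577)
sqrt(3001068 + Q(14 + (-4 + 4)**2*(-22))) = sqrt(3001068 - 208/577) = sqrt(1731616028/577) = 2*sqrt(249785612039)/577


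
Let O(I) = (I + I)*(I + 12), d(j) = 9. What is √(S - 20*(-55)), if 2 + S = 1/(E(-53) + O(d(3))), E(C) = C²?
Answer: √11152355149/3187 ≈ 33.136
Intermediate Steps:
O(I) = 2*I*(12 + I) (O(I) = (2*I)*(12 + I) = 2*I*(12 + I))
S = -6373/3187 (S = -2 + 1/((-53)² + 2*9*(12 + 9)) = -2 + 1/(2809 + 2*9*21) = -2 + 1/(2809 + 378) = -2 + 1/3187 = -6373/3187 ≈ -1.9997)
√(S - 20*(-55)) = √(-6373/3187 - 20*(-55)) = √(-6373/3187 + 1100) = √(3499327/3187) = √11152355149/3187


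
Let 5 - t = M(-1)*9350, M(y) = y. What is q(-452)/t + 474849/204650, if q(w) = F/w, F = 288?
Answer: 100391053167/43267716950 ≈ 2.3202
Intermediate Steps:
q(w) = 288/w
t = 9355 (t = 5 - (-1)*9350 = 5 - 1*(-9350) = 5 + 9350 = 9355)
q(-452)/t + 474849/204650 = (288/(-452))/9355 + 474849/204650 = (288*(-1/452))*(1/9355) + 474849*(1/204650) = -72/113*1/9355 + 474849/204650 = -72/1057115 + 474849/204650 = 100391053167/43267716950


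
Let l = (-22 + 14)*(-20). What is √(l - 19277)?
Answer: I*√19117 ≈ 138.26*I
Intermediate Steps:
l = 160 (l = -8*(-20) = 160)
√(l - 19277) = √(160 - 19277) = √(-19117) = I*√19117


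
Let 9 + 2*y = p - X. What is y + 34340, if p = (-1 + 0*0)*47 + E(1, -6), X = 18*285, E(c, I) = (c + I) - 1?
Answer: 31744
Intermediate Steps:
E(c, I) = -1 + I + c (E(c, I) = (I + c) - 1 = -1 + I + c)
X = 5130
p = -53 (p = (-1 + 0*0)*47 + (-1 - 6 + 1) = (-1 + 0)*47 - 6 = -1*47 - 6 = -47 - 6 = -53)
y = -2596 (y = -9/2 + (-53 - 1*5130)/2 = -9/2 + (-53 - 5130)/2 = -9/2 + (1/2)*(-5183) = -9/2 - 5183/2 = -2596)
y + 34340 = -2596 + 34340 = 31744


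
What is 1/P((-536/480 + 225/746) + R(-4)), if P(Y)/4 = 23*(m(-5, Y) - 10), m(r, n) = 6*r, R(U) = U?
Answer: -1/3680 ≈ -0.00027174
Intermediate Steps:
P(Y) = -3680 (P(Y) = 4*(23*(6*(-5) - 10)) = 4*(23*(-30 - 10)) = 4*(23*(-40)) = 4*(-920) = -3680)
1/P((-536/480 + 225/746) + R(-4)) = 1/(-3680) = -1/3680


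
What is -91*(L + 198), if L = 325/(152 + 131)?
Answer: -5128669/283 ≈ -18123.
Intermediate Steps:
L = 325/283 ≈ 1.1484
-91*(L + 198) = -91*(325/283 + 198) = -91*56359/283 = -5128669/283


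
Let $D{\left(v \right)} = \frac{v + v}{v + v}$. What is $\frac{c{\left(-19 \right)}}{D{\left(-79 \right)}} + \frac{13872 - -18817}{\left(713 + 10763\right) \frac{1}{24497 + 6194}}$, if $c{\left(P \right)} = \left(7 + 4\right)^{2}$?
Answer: $\frac{1004646695}{11476} \approx 87543.0$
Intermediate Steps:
$D{\left(v \right)} = 1$ ($D{\left(v \right)} = \frac{2 v}{2 v} = 2 v \frac{1}{2 v} = 1$)
$c{\left(P \right)} = 121$ ($c{\left(P \right)} = 11^{2} = 121$)
$\frac{c{\left(-19 \right)}}{D{\left(-79 \right)}} + \frac{13872 - -18817}{\left(713 + 10763\right) \frac{1}{24497 + 6194}} = \frac{121}{1} + \frac{13872 - -18817}{\left(713 + 10763\right) \frac{1}{24497 + 6194}} = 121 \cdot 1 + \frac{13872 + 18817}{11476 \cdot \frac{1}{30691}} = 121 + \frac{32689}{11476 \cdot \frac{1}{30691}} = 121 + \frac{32689}{\frac{11476}{30691}} = 121 + 32689 \cdot \frac{30691}{11476} = 121 + \frac{1003258099}{11476} = \frac{1004646695}{11476}$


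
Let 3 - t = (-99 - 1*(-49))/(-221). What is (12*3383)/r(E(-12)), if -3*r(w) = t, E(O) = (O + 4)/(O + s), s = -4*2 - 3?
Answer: -26915148/613 ≈ -43907.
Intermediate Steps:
s = -11 (s = -8 - 3 = -11)
E(O) = (4 + O)/(-11 + O) (E(O) = (O + 4)/(O - 11) = (4 + O)/(-11 + O))
t = 613/221 (t = 3 - (-99 - 1*(-49))/(-221) = 3 - (-99 + 49)*(-1)/221 = 3 - (-50)*(-1)/221 = 3 - 1*50/221 = 3 - 50/221 = 613/221 ≈ 2.7738)
r(w) = -613/663 (r(w) = -1/3*613/221 = -613/663)
(12*3383)/r(E(-12)) = (12*3383)/(-613/663) = 40596*(-663/613) = -26915148/613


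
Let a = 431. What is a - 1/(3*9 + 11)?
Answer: 16377/38 ≈ 430.97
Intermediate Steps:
a - 1/(3*9 + 11) = 431 - 1/(3*9 + 11) = 431 - 1/(27 + 11) = 431 - 1/38 = 16377/38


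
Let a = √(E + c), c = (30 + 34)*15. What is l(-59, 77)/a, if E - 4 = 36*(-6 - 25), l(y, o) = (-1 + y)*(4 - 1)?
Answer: 45*I*√38/19 ≈ 14.6*I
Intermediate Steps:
c = 960 (c = 64*15 = 960)
l(y, o) = -3 + 3*y (l(y, o) = (-1 + y)*3 = -3 + 3*y)
E = -1112 (E = 4 + 36*(-6 - 25) = 4 + 36*(-31) = 4 - 1116 = -1112)
a = 2*I*√38 (a = √(-1112 + 960) = √(-152) = 2*I*√38 ≈ 12.329*I)
l(-59, 77)/a = (-3 + 3*(-59))/((2*I*√38)) = (-3 - 177)*(-I*√38/76) = -(-45)*I*√38/19 = 45*I*√38/19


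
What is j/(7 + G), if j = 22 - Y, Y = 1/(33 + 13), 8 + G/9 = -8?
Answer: -1011/6302 ≈ -0.16043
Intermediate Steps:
G = -144 (G = -72 + 9*(-8) = -72 - 72 = -144)
Y = 1/46 ≈ 0.021739
j = 1011/46 (j = 22 - 1*1/46 = 22 - 1/46 = 1011/46 ≈ 21.978)
j/(7 + G) = 1011/(46*(7 - 144)) = (1011/46)/(-137) = (1011/46)*(-1/137) = -1011/6302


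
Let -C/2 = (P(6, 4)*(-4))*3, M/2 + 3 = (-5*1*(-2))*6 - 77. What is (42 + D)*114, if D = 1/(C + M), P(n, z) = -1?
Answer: 153159/32 ≈ 4786.2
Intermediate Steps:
M = -40 (M = -6 + 2*((-5*1*(-2))*6 - 77) = -6 + 2*(-5*(-2)*6 - 77) = -6 + 2*(10*6 - 77) = -6 + 2*(60 - 77) = -6 + 2*(-17) = -6 - 34 = -40)
C = -24 (C = -2*(-1*(-4))*3 = -8*3 = -2*12 = -24)
D = -1/64 (D = 1/(-24 - 40) = 1/(-64) = -1/64 ≈ -0.015625)
(42 + D)*114 = (42 - 1/64)*114 = (2687/64)*114 = 153159/32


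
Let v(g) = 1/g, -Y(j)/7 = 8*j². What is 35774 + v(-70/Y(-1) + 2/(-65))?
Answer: 11340618/317 ≈ 35775.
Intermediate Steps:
Y(j) = -56*j²
35774 + v(-70/Y(-1) + 2/(-65)) = 35774 + 1/(-70/((-56*(-1)²)) + 2/(-65)) = 35774 + 1/(-70/((-56*1)) + 2*(-1/65)) = 35774 + 1/(-70/(-56) - 2/65) = 35774 + 1/(-70*(-1/56) - 2/65) = 35774 + 1/(5/4 - 2/65) = 35774 + 1/(317/260) = 35774 + 260/317 = 11340618/317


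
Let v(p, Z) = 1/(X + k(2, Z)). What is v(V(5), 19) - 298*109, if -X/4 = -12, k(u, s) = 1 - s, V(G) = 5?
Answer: -974459/30 ≈ -32482.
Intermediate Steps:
X = 48 (X = -4*(-12) = 48)
v(p, Z) = 1/(49 - Z) (v(p, Z) = 1/(48 + (1 - Z)) = 1/(49 - Z))
v(V(5), 19) - 298*109 = -1/(-49 + 19) - 298*109 = -1/(-30) - 32482 = -1*(-1/30) - 32482 = 1/30 - 32482 = -974459/30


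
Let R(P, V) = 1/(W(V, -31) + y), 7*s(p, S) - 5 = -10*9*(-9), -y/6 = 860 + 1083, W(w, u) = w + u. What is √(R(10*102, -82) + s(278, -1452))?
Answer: √790463919126/82397 ≈ 10.790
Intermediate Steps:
W(w, u) = u + w
y = -11658 (y = -6*(860 + 1083) = -6*1943 = -11658)
s(p, S) = 815/7 (s(p, S) = 5/7 + (-10*9*(-9))/7 = 5/7 + (-90*(-9))/7 = 5/7 + (⅐)*810 = 5/7 + 810/7 = 815/7)
R(P, V) = 1/(-11689 + V) (R(P, V) = 1/((-31 + V) - 11658) = 1/(-11689 + V))
√(R(10*102, -82) + s(278, -1452)) = √(1/(-11689 - 82) + 815/7) = √(1/(-11771) + 815/7) = √(-1/11771 + 815/7) = √(9593358/82397) = √790463919126/82397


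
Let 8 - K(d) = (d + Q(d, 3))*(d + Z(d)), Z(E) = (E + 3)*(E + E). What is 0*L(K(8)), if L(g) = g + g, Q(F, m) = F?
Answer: 0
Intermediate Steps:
Z(E) = 2*E*(3 + E) (Z(E) = (3 + E)*(2*E) = 2*E*(3 + E))
K(d) = 8 - 2*d*(d + 2*d*(3 + d)) (K(d) = 8 - (d + d)*(d + 2*d*(3 + d)) = 8 - 2*d*(d + 2*d*(3 + d)))
L(g) = 2*g
0*L(K(8)) = 0*(2*(8 - 14*8² - 4*8³)) = 0*(2*(8 - 14*64 - 4*512)) = 0*(2*(8 - 896 - 2048)) = 0*(2*(-2936)) = 0*(-5872) = 0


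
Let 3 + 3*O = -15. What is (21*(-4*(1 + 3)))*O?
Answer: 2016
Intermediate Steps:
O = -6 (O = -1 + (⅓)*(-15) = -1 - 5 = -6)
(21*(-4*(1 + 3)))*O = (21*(-4*(1 + 3)))*(-6) = (21*(-4*4))*(-6) = (21*(-16))*(-6) = -336*(-6) = 2016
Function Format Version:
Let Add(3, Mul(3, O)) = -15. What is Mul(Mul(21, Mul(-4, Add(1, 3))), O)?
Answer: 2016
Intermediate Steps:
O = -6 (O = Add(-1, Mul(Rational(1, 3), -15)) = Add(-1, -5) = -6)
Mul(Mul(21, Mul(-4, Add(1, 3))), O) = Mul(Mul(21, Mul(-4, Add(1, 3))), -6) = Mul(Mul(21, Mul(-4, 4)), -6) = Mul(Mul(21, -16), -6) = Mul(-336, -6) = 2016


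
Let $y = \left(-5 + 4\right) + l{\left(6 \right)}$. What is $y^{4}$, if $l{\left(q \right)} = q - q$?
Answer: $1$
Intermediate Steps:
$l{\left(q \right)} = 0$
$y = -1$ ($y = \left(-5 + 4\right) + 0 = -1 + 0 = -1$)
$y^{4} = \left(-1\right)^{4} = 1$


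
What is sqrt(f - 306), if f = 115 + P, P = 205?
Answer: sqrt(14) ≈ 3.7417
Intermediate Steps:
f = 320 (f = 115 + 205 = 320)
sqrt(f - 306) = sqrt(320 - 306) = sqrt(14)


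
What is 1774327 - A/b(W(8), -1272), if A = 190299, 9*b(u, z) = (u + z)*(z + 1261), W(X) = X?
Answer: 24668529917/13904 ≈ 1.7742e+6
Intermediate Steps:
b(u, z) = (1261 + z)*(u + z)/9 (b(u, z) = ((u + z)*(z + 1261))/9 = ((u + z)*(1261 + z))/9 = ((1261 + z)*(u + z))/9 = (1261 + z)*(u + z)/9)
1774327 - A/b(W(8), -1272) = 1774327 - 190299/((1/9)*(-1272)**2 + (1261/9)*8 + (1261/9)*(-1272) + (1/9)*8*(-1272)) = 1774327 - 190299/((1/9)*1617984 + 10088/9 - 534664/3 - 3392/3) = 1774327 - 190299/(179776 + 10088/9 - 534664/3 - 3392/3) = 1774327 - 190299/13904/9 = 1774327 - 190299*9/13904 = 1774327 - 1*1712691/13904 = 1774327 - 1712691/13904 = 24668529917/13904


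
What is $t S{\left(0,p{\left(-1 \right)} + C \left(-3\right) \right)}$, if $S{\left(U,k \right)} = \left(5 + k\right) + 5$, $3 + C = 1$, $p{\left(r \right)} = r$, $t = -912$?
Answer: $-13680$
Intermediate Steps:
$C = -2$ ($C = -3 + 1 = -2$)
$S{\left(U,k \right)} = 10 + k$
$t S{\left(0,p{\left(-1 \right)} + C \left(-3\right) \right)} = - 912 \left(10 - -5\right) = - 912 \left(10 + \left(-1 + 6\right)\right) = - 912 \left(10 + 5\right) = \left(-912\right) 15 = -13680$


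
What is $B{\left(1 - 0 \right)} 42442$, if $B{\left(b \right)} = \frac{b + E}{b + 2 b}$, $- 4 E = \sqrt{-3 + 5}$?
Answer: $\frac{42442}{3} - \frac{21221 \sqrt{2}}{6} \approx 9145.5$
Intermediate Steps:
$E = - \frac{\sqrt{2}}{4}$ ($E = - \frac{\sqrt{-3 + 5}}{4} = - \frac{\sqrt{2}}{4} \approx -0.35355$)
$B{\left(b \right)} = \frac{b - \frac{\sqrt{2}}{4}}{3 b}$ ($B{\left(b \right)} = \frac{b - \frac{\sqrt{2}}{4}}{b + 2 b} = \frac{b - \frac{\sqrt{2}}{4}}{3 b}$)
$B{\left(1 - 0 \right)} 42442 = \frac{- \sqrt{2} + 4 \left(1 - 0\right)}{12 \left(1 - 0\right)} 42442 = \frac{- \sqrt{2} + 4 \left(1 + 0\right)}{12 \left(1 + 0\right)} 42442 = \frac{- \sqrt{2} + 4 \cdot 1}{12 \cdot 1} \cdot 42442 = \frac{1}{12} \cdot 1 \left(- \sqrt{2} + 4\right) 42442 = \frac{1}{12} \cdot 1 \left(4 - \sqrt{2}\right) 42442 = \left(\frac{1}{3} - \frac{\sqrt{2}}{12}\right) 42442 = \frac{42442}{3} - \frac{21221 \sqrt{2}}{6}$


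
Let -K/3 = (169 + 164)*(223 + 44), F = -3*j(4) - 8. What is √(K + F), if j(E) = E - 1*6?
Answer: I*√266735 ≈ 516.46*I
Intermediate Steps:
j(E) = -6 + E (j(E) = E - 6 = -6 + E)
F = -2 (F = -3*(-6 + 4) - 8 = -3*(-2) - 8 = 6 - 8 = -2)
K = -266733 (K = -3*(169 + 164)*(223 + 44) = -999*267 = -3*88911 = -266733)
√(K + F) = √(-266733 - 2) = √(-266735) = I*√266735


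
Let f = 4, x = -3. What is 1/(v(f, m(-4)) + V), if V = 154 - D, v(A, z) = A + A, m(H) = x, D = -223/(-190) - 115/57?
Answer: 570/92821 ≈ 0.0061409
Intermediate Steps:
D = -481/570 (D = -223*(-1/190) - 115*1/57 = 223/190 - 115/57 = -481/570 ≈ -0.84386)
m(H) = -3
v(A, z) = 2*A
V = 88261/570 (V = 154 - 1*(-481/570) = 154 + 481/570 = 88261/570 ≈ 154.84)
1/(v(f, m(-4)) + V) = 1/(2*4 + 88261/570) = 1/(8 + 88261/570) = 1/(92821/570) = 570/92821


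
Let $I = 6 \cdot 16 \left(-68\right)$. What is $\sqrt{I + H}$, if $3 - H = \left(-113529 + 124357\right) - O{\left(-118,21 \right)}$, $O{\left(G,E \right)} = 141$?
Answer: $2 i \sqrt{4303} \approx 131.19 i$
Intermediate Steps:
$I = -6528$ ($I = 96 \left(-68\right) = -6528$)
$H = -10684$ ($H = 3 - \left(\left(-113529 + 124357\right) - 141\right) = 3 - \left(10828 - 141\right) = 3 - 10687 = -10684$)
$\sqrt{I + H} = \sqrt{-6528 - 10684} = \sqrt{-17212} = 2 i \sqrt{4303}$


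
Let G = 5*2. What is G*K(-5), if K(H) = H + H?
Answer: -100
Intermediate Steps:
K(H) = 2*H
G = 10
G*K(-5) = 10*(2*(-5)) = 10*(-10) = -100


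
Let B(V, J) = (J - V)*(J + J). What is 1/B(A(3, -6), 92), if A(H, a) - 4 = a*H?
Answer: 1/19504 ≈ 5.1272e-5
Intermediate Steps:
A(H, a) = 4 + H*a (A(H, a) = 4 + a*H = 4 + H*a)
B(V, J) = 2*J*(J - V) (B(V, J) = (J - V)*(2*J) = 2*J*(J - V))
1/B(A(3, -6), 92) = 1/(2*92*(92 - (4 + 3*(-6)))) = 1/(2*92*(92 - (4 - 18))) = 1/(2*92*(92 - 1*(-14))) = 1/(2*92*(92 + 14)) = 1/(2*92*106) = 1/19504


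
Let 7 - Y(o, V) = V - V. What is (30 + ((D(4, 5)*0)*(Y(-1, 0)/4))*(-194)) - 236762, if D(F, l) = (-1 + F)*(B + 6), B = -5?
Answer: -236732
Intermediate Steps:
Y(o, V) = 7 (Y(o, V) = 7 - (V - V) = 7 - 1*0 = 7 + 0 = 7)
D(F, l) = -1 + F (D(F, l) = (-1 + F)*(-5 + 6) = (-1 + F)*1 = -1 + F)
(30 + ((D(4, 5)*0)*(Y(-1, 0)/4))*(-194)) - 236762 = (30 + (((-1 + 4)*0)*(7/4))*(-194)) - 236762 = (30 + ((3*0)*(7*(1/4)))*(-194)) - 236762 = (30 + (0*(7/4))*(-194)) - 236762 = (30 + 0*(-194)) - 236762 = (30 + 0) - 236762 = 30 - 236762 = -236732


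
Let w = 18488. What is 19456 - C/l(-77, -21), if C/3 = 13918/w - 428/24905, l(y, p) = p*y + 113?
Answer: 7749008104689211/398283748600 ≈ 19456.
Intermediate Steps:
l(y, p) = 113 + p*y
C = 508072389/230221820 (C = 3*(13918/18488 - 428/24905) = 3*(13918*(1/18488) - 428*1/24905) = 3*(6959/9244 - 428/24905) = 3*(169357463/230221820) = 508072389/230221820 ≈ 2.2069)
19456 - C/l(-77, -21) = 19456 - 508072389/(230221820*(113 - 21*(-77))) = 19456 - 508072389/(230221820*(113 + 1617)) = 19456 - 508072389/(230221820*1730) = 19456 - 1*508072389/398283748600 = 19456 - 508072389/398283748600 = 7749008104689211/398283748600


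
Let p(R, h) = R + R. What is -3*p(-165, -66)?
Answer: 990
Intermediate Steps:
p(R, h) = 2*R
-3*p(-165, -66) = -6*(-165) = -3*(-330) = 990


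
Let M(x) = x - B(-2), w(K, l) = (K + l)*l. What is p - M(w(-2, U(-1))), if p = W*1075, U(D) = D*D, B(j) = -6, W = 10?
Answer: 10745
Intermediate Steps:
U(D) = D²
w(K, l) = l*(K + l)
M(x) = 6 + x (M(x) = x - 1*(-6) = x + 6 = 6 + x)
p = 10750 (p = 10*1075 = 10750)
p - M(w(-2, U(-1))) = 10750 - (6 + (-1)²*(-2 + (-1)²)) = 10750 - (6 + 1*(-2 + 1)) = 10750 - (6 + 1*(-1)) = 10750 - (6 - 1) = 10750 - 1*5 = 10750 - 5 = 10745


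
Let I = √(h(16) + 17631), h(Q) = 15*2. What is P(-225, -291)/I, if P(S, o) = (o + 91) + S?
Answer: -425*√21/609 ≈ -3.1980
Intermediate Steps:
P(S, o) = 91 + S + o (P(S, o) = (91 + o) + S = 91 + S + o)
h(Q) = 30
I = 29*√21 (I = √(30 + 17631) = √17661 = 29*√21 ≈ 132.89)
P(-225, -291)/I = (91 - 225 - 291)/((29*√21)) = -425*√21/609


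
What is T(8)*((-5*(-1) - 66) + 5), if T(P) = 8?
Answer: -448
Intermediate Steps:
T(8)*((-5*(-1) - 66) + 5) = 8*((-5*(-1) - 66) + 5) = 8*((5 - 66) + 5) = 8*(-61 + 5) = 8*(-56) = -448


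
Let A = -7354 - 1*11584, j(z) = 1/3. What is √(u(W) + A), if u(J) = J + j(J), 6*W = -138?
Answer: I*√170646/3 ≈ 137.7*I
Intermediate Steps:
j(z) = ⅓
W = -23 (W = (⅙)*(-138) = -23)
A = -18938 (A = -7354 - 11584 = -18938)
u(J) = ⅓ + J (u(J) = J + ⅓ = ⅓ + J)
√(u(W) + A) = √((⅓ - 23) - 18938) = √(-68/3 - 18938) = √(-56882/3) = I*√170646/3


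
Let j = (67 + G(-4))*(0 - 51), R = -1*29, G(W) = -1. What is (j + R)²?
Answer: 11526025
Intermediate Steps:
R = -29
j = -3366 (j = (67 - 1)*(0 - 51) = 66*(-51) = -3366)
(j + R)² = (-3366 - 29)² = (-3395)² = 11526025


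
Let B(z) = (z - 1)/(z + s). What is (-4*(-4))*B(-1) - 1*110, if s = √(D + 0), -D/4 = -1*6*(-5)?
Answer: -13278/121 + 64*I*√30/121 ≈ -109.74 + 2.897*I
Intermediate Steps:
D = -120 (D = -4*(-1*6)*(-5) = -(-24)*(-5) = -4*30 = -120)
s = 2*I*√30 (s = √(-120 + 0) = √(-120) = 2*I*√30 ≈ 10.954*I)
B(z) = (-1 + z)/(z + 2*I*√30) (B(z) = (z - 1)/(z + 2*I*√30) = (-1 + z)/(z + 2*I*√30))
(-4*(-4))*B(-1) - 1*110 = (-4*(-4))*((-1 - 1)/(-1 + 2*I*√30)) - 1*110 = 16*(-2/(-1 + 2*I*√30)) - 110 = -32/(-1 + 2*I*√30) - 110 = -110 - 32/(-1 + 2*I*√30)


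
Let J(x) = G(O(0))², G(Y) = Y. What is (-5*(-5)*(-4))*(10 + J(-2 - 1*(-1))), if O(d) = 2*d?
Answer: -1000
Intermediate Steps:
J(x) = 0 (J(x) = (2*0)² = 0² = 0)
(-5*(-5)*(-4))*(10 + J(-2 - 1*(-1))) = (-5*(-5)*(-4))*(10 + 0) = (25*(-4))*10 = -100*10 = -1000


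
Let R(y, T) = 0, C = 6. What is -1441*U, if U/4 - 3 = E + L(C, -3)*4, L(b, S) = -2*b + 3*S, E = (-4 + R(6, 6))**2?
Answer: 374660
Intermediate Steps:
E = 16 (E = (-4 + 0)**2 = (-4)**2 = 16)
U = -260 (U = 12 + 4*(16 + (-2*6 + 3*(-3))*4) = 12 + 4*(16 + (-12 - 9)*4) = 12 + 4*(16 - 21*4) = 12 + 4*(16 - 84) = 12 + 4*(-68) = 12 - 272 = -260)
-1441*U = -1441*(-260) = 374660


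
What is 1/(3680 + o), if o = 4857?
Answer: 1/8537 ≈ 0.00011714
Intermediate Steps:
1/(3680 + o) = 1/(3680 + 4857) = 1/8537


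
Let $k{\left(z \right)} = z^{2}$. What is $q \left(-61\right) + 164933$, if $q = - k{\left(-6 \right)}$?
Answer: $167129$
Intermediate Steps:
$q = -36$ ($q = - \left(-6\right)^{2} = \left(-1\right) 36 = -36$)
$q \left(-61\right) + 164933 = \left(-36\right) \left(-61\right) + 164933 = 2196 + 164933 = 167129$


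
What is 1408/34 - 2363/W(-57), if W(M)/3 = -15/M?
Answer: -752689/255 ≈ -2951.7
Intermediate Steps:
W(M) = -45/M (W(M) = 3*(-15/M) = -45/M)
1408/34 - 2363/W(-57) = 1408/34 - 2363/((-45/(-57))) = 1408*(1/34) - 2363/((-45*(-1/57))) = 704/17 - 2363/15/19 = 704/17 - 2363*19/15 = 704/17 - 44897/15 = -752689/255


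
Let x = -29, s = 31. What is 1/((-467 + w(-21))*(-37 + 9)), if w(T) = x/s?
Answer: 31/406168 ≈ 7.6323e-5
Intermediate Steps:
w(T) = -29/31
1/((-467 + w(-21))*(-37 + 9)) = 1/((-467 - 29/31)*(-37 + 9)) = 1/(-14506/31*(-28)) = -31/14506*(-1/28) = 31/406168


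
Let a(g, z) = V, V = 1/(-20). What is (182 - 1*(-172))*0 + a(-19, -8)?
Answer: -1/20 ≈ -0.050000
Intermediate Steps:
V = -1/20 ≈ -0.050000
a(g, z) = -1/20
(182 - 1*(-172))*0 + a(-19, -8) = (182 - 1*(-172))*0 - 1/20 = (182 + 172)*0 - 1/20 = 354*0 - 1/20 = 0 - 1/20 = -1/20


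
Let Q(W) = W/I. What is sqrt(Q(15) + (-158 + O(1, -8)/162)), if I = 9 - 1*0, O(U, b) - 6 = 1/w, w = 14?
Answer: I*sqrt(2481353)/126 ≈ 12.502*I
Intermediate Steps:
O(U, b) = 85/14 (O(U, b) = 6 + 1/14 = 85/14)
I = 9 (I = 9 + 0 = 9)
Q(W) = W/9
sqrt(Q(15) + (-158 + O(1, -8)/162)) = sqrt((1/9)*15 + (-158 + (85/14)/162)) = sqrt(5/3 + (-158 + (85/14)*(1/162))) = sqrt(5/3 + (-158 + 85/2268)) = sqrt(5/3 - 358259/2268) = sqrt(-354479/2268) = I*sqrt(2481353)/126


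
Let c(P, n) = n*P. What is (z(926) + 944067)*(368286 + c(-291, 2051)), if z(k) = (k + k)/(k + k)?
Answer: -215771461740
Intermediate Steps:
c(P, n) = P*n
z(k) = 1 (z(k) = (2*k)/((2*k)) = (2*k)*(1/(2*k)) = 1)
(z(926) + 944067)*(368286 + c(-291, 2051)) = (1 + 944067)*(368286 - 291*2051) = 944068*(368286 - 596841) = 944068*(-228555) = -215771461740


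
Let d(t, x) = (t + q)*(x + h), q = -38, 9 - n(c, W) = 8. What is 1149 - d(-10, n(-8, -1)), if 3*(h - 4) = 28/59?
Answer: 82399/59 ≈ 1396.6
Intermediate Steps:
n(c, W) = 1 (n(c, W) = 9 - 1*8 = 9 - 8 = 1)
h = 736/177 (h = 4 + (28/59)/3 = 4 + (28*(1/59))/3 = 4 + (⅓)*(28/59) = 4 + 28/177 = 736/177 ≈ 4.1582)
d(t, x) = (-38 + t)*(736/177 + x) (d(t, x) = (t - 38)*(x + 736/177) = (-38 + t)*(736/177 + x))
1149 - d(-10, n(-8, -1)) = 1149 - (-27968/177 - 38*1 + (736/177)*(-10) - 10*1) = 1149 - (-27968/177 - 38 - 7360/177 - 10) = 1149 - 1*(-14608/59) = 1149 + 14608/59 = 82399/59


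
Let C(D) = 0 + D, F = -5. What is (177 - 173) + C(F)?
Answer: -1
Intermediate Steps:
C(D) = D
(177 - 173) + C(F) = (177 - 173) - 5 = 4 - 5 = -1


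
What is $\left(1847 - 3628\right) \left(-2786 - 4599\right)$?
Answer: $13152685$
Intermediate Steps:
$\left(1847 - 3628\right) \left(-2786 - 4599\right) = \left(-1781\right) \left(-7385\right) = 13152685$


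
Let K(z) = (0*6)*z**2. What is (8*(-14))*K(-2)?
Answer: 0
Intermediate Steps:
K(z) = 0 (K(z) = 0*z**2 = 0)
(8*(-14))*K(-2) = (8*(-14))*0 = -112*0 = 0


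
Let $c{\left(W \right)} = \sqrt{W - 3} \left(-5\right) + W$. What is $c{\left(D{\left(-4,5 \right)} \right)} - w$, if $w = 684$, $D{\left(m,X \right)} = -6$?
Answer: $-690 - 15 i \approx -690.0 - 15.0 i$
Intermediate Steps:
$c{\left(W \right)} = W - 5 \sqrt{-3 + W}$ ($c{\left(W \right)} = \sqrt{-3 + W} \left(-5\right) + W = - 5 \sqrt{-3 + W} + W = W - 5 \sqrt{-3 + W}$)
$c{\left(D{\left(-4,5 \right)} \right)} - w = \left(-6 - 5 \sqrt{-3 - 6}\right) - 684 = \left(-6 - 5 \sqrt{-9}\right) - 684 = \left(-6 - 5 \cdot 3 i\right) - 684 = \left(-6 - 15 i\right) - 684 = -690 - 15 i$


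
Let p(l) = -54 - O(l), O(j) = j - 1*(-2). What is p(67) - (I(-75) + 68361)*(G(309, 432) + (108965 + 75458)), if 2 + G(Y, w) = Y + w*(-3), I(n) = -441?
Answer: -12458837403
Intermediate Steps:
O(j) = 2 + j (O(j) = j + 2 = 2 + j)
G(Y, w) = -2 + Y - 3*w (G(Y, w) = -2 + (Y + w*(-3)) = -2 + (Y - 3*w) = -2 + Y - 3*w)
p(l) = -56 - l (p(l) = -54 - (2 + l) = -54 + (-2 - l) = -56 - l)
p(67) - (I(-75) + 68361)*(G(309, 432) + (108965 + 75458)) = (-56 - 1*67) - (-441 + 68361)*((-2 + 309 - 3*432) + (108965 + 75458)) = (-56 - 67) - 67920*((-2 + 309 - 1296) + 184423) = -123 - 67920*(-989 + 184423) = -123 - 67920*183434 = -123 - 1*12458837280 = -123 - 12458837280 = -12458837403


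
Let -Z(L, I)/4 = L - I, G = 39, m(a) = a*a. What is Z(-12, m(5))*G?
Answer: 5772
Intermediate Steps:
m(a) = a²
Z(L, I) = -4*L + 4*I (Z(L, I) = -4*(L - I) = -4*L + 4*I)
Z(-12, m(5))*G = (-4*(-12) + 4*5²)*39 = (48 + 4*25)*39 = (48 + 100)*39 = 148*39 = 5772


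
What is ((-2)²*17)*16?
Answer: 1088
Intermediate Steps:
((-2)²*17)*16 = (4*17)*16 = 68*16 = 1088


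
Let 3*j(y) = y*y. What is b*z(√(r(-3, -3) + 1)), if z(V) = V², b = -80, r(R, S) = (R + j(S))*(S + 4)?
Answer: -80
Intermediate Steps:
j(y) = y²/3 (j(y) = (y*y)/3 = y²/3)
r(R, S) = (4 + S)*(R + S²/3) (r(R, S) = (R + S²/3)*(S + 4) = (R + S²/3)*(4 + S) = (4 + S)*(R + S²/3))
b*z(√(r(-3, -3) + 1)) = -80*(√((4*(-3) + (⅓)*(-3)³ + (4/3)*(-3)² - 3*(-3)) + 1))² = -80*(√((-12 + (⅓)*(-27) + (4/3)*9 + 9) + 1))² = -80*(√((-12 - 9 + 12 + 9) + 1))² = -80*(√(0 + 1))² = -80*(√1)² = -80*1² = -80*1 = -80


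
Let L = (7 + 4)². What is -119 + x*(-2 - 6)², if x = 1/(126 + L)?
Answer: -29329/247 ≈ -118.74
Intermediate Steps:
L = 121 (L = 11² = 121)
x = 1/247 (x = 1/(126 + 121) = 1/247 ≈ 0.0040486)
-119 + x*(-2 - 6)² = -119 + (-2 - 6)²/247 = -119 + (1/247)*(-8)² = -119 + (1/247)*64 = -119 + 64/247 = -29329/247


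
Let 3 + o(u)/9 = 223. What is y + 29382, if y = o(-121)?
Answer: 31362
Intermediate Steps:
o(u) = 1980 (o(u) = -27 + 9*223 = -27 + 2007 = 1980)
y = 1980
y + 29382 = 1980 + 29382 = 31362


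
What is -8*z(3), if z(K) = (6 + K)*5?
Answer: -360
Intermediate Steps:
z(K) = 30 + 5*K
-8*z(3) = -8*(30 + 5*3) = -8*(30 + 15) = -8*45 = -360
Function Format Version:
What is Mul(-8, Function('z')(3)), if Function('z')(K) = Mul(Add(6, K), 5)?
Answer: -360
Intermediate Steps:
Function('z')(K) = Add(30, Mul(5, K))
Mul(-8, Function('z')(3)) = Mul(-8, Add(30, Mul(5, 3))) = Mul(-8, Add(30, 15)) = Mul(-8, 45) = -360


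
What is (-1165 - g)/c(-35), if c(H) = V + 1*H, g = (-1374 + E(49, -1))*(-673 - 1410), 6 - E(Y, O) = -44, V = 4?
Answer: 2759057/31 ≈ 89002.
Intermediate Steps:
E(Y, O) = 50 (E(Y, O) = 6 - 1*(-44) = 6 + 44 = 50)
g = 2757892 (g = (-1374 + 50)*(-673 - 1410) = -1324*(-2083) = 2757892)
c(H) = 4 + H (c(H) = 4 + 1*H = 4 + H)
(-1165 - g)/c(-35) = (-1165 - 1*2757892)/(4 - 35) = (-1165 - 2757892)/(-31) = -2759057*(-1/31) = 2759057/31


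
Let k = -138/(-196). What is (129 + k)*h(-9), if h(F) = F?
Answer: -114399/98 ≈ -1167.3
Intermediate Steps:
k = 69/98 (k = -138*(-1/196) = 69/98 ≈ 0.70408)
(129 + k)*h(-9) = (129 + 69/98)*(-9) = (12711/98)*(-9) = -114399/98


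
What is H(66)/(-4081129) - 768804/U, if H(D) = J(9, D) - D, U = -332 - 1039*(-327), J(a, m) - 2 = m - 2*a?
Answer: -3137582868980/1385220886309 ≈ -2.2650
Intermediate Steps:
J(a, m) = 2 + m - 2*a (J(a, m) = 2 + (m - 2*a) = 2 + m - 2*a)
U = 339421 (U = -332 + 339753 = 339421)
H(D) = -16 (H(D) = (2 + D - 2*9) - D = (2 + D - 18) - D = (-16 + D) - D = -16)
H(66)/(-4081129) - 768804/U = -16/(-4081129) - 768804/339421 = -16*(-1/4081129) - 768804*1/339421 = 16/4081129 - 768804/339421 = -3137582868980/1385220886309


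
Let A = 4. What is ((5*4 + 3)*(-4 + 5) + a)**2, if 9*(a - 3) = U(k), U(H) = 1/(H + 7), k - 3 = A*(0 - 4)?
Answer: 1968409/2916 ≈ 675.04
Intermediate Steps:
k = -13 (k = 3 + 4*(0 - 4) = 3 + 4*(-4) = 3 - 16 = -13)
U(H) = 1/(7 + H)
a = 161/54 (a = 3 + 1/(9*(7 - 13)) = 3 + (1/9)/(-6) = 3 + (1/9)*(-1/6) = 3 - 1/54 = 161/54 ≈ 2.9815)
((5*4 + 3)*(-4 + 5) + a)**2 = ((5*4 + 3)*(-4 + 5) + 161/54)**2 = ((20 + 3)*1 + 161/54)**2 = (23*1 + 161/54)**2 = (23 + 161/54)**2 = (1403/54)**2 = 1968409/2916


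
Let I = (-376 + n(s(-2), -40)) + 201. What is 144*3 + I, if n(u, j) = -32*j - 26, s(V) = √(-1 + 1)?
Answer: 1511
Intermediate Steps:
s(V) = 0 (s(V) = √0 = 0)
n(u, j) = -26 - 32*j
I = 1079 (I = (-376 + (-26 - 32*(-40))) + 201 = (-376 + (-26 + 1280)) + 201 = (-376 + 1254) + 201 = 878 + 201 = 1079)
144*3 + I = 144*3 + 1079 = 432 + 1079 = 1511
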